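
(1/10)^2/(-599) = -1/59900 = -0.00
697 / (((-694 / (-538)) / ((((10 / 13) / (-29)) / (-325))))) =374986 / 8503235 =0.04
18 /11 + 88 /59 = 2030 /649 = 3.13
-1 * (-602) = 602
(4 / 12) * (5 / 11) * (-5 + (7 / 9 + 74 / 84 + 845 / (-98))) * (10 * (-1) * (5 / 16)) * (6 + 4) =824375 / 14553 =56.65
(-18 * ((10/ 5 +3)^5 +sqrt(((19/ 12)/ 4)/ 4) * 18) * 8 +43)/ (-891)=4 * sqrt(57)/ 33 +449957/ 891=505.92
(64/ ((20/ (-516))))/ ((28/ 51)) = -105264/ 35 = -3007.54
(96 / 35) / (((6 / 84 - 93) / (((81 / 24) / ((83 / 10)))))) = -1296 / 107983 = -0.01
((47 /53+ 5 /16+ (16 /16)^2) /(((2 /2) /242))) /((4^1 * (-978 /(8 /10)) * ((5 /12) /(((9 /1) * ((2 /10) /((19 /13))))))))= -5280561 /16414100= -0.32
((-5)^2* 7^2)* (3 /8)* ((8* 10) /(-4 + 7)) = 12250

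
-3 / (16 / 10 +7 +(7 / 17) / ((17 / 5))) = -4335 / 12602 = -0.34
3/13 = 0.23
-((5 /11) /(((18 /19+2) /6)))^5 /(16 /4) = -1880287678125 /11086987907072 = -0.17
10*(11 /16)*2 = 55 /4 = 13.75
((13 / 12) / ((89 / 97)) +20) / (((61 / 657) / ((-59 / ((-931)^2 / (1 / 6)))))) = -0.00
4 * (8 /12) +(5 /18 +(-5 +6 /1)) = 71 /18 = 3.94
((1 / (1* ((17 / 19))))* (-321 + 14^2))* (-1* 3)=7125 / 17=419.12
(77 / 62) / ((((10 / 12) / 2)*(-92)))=-231 / 7130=-0.03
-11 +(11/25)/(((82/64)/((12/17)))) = -187451/17425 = -10.76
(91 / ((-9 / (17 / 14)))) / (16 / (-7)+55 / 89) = 7.36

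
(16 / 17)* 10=160 / 17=9.41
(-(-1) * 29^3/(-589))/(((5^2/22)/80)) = -8584928/2945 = -2915.09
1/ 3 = 0.33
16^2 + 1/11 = 2817/11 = 256.09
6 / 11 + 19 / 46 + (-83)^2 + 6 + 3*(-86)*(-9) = 4664287 / 506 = 9217.96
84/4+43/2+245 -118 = 339/2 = 169.50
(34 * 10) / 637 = 340 / 637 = 0.53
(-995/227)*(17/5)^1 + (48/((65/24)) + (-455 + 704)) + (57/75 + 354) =44750439/73775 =606.58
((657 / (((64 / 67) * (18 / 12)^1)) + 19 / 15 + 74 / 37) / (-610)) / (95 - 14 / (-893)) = -197945059 / 24843787200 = -0.01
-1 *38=-38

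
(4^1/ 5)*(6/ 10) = 12/ 25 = 0.48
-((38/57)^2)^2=-16/81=-0.20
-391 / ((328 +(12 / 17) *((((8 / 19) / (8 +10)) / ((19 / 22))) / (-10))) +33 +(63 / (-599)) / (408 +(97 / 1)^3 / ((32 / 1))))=-2851259800385265 / 2632479095263247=-1.08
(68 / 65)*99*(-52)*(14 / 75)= -125664 / 125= -1005.31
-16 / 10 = -8 / 5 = -1.60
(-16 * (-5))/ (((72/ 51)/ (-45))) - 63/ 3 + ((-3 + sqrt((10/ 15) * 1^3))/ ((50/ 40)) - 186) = -13797/ 5 + 4 * sqrt(6)/ 15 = -2758.75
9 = 9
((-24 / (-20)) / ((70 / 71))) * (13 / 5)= 2769 / 875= 3.16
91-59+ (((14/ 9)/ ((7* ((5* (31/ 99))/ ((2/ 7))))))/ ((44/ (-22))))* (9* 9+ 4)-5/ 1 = 5485/ 217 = 25.28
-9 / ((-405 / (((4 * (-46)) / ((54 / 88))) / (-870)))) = 4048 / 528525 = 0.01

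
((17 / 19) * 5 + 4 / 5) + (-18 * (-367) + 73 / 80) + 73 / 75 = 150780037 / 22800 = 6613.16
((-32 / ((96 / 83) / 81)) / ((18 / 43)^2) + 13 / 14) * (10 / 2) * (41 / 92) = -220209155 / 7728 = -28494.97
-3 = -3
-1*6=-6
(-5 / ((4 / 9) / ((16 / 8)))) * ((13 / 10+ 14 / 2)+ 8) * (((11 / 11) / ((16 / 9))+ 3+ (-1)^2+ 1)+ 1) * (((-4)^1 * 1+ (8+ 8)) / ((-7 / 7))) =462105 / 16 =28881.56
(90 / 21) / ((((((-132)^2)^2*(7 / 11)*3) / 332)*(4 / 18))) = 415 / 37566144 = 0.00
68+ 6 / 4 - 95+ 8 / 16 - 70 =-95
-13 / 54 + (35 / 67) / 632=-274291 / 1143288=-0.24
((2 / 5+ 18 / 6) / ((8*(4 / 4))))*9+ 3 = 273 / 40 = 6.82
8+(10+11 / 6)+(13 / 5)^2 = 3989 / 150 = 26.59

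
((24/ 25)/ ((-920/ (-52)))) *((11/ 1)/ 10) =858/ 14375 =0.06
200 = 200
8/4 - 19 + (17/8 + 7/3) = -301/24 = -12.54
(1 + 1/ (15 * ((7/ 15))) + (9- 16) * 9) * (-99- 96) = 84435/ 7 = 12062.14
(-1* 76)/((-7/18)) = 1368/7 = 195.43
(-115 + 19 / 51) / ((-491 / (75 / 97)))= 146150 / 809659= 0.18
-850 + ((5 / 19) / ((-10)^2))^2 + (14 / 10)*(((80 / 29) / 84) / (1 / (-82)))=-10725743113 / 12562800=-853.77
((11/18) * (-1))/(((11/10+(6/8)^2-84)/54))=2640/6587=0.40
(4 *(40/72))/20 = 1/9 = 0.11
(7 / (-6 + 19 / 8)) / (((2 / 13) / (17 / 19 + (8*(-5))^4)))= -32132425.02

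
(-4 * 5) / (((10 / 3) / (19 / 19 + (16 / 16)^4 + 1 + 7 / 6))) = -25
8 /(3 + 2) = 8 /5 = 1.60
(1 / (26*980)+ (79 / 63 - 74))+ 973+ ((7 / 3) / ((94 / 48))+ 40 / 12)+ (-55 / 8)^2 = 82089385759 / 86224320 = 952.04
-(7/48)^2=-49/2304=-0.02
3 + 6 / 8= 15 / 4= 3.75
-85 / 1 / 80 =-17 / 16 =-1.06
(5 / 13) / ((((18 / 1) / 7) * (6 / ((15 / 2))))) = 175 / 936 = 0.19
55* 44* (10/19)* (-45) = -1089000/19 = -57315.79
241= 241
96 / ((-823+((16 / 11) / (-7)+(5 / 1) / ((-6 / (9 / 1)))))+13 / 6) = -22176 / 191393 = -0.12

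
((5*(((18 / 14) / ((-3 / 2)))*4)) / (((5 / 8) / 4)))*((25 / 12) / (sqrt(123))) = -1600*sqrt(123) / 861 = -20.61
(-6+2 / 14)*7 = -41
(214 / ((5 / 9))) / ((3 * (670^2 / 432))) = 69336 / 561125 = 0.12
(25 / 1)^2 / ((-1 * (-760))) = 125 / 152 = 0.82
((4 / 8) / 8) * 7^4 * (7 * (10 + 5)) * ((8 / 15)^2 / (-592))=-16807 / 2220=-7.57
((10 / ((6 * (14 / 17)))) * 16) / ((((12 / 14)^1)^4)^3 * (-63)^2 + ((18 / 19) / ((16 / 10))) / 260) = 108444669307520 / 2090450068256619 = 0.05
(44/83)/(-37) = -44/3071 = -0.01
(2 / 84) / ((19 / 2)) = 1 / 399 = 0.00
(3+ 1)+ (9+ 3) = 16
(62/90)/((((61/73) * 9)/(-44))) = -99572/24705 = -4.03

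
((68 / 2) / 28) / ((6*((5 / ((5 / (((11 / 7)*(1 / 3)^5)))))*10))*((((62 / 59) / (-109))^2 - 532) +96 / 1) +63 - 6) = -372219849 / 34384236754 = -0.01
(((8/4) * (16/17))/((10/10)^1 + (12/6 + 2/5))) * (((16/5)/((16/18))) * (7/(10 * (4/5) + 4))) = 336/289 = 1.16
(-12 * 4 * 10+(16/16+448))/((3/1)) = -31/3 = -10.33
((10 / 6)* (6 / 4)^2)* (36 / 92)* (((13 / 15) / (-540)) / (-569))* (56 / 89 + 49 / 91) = 0.00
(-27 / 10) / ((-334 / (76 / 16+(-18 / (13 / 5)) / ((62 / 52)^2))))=-12447 / 12838960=-0.00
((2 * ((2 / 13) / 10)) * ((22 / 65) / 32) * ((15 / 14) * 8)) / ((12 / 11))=121 / 47320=0.00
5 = 5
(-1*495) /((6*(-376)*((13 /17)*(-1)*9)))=-935 /29328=-0.03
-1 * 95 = -95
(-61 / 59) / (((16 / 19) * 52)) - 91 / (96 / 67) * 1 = -9356275 / 147264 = -63.53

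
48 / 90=8 / 15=0.53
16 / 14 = 8 / 7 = 1.14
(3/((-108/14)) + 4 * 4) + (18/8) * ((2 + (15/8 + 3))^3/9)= 1785119/18432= 96.85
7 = 7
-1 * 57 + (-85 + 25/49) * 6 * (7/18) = -1779/7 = -254.14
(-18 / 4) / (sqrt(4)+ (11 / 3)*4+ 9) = -27 / 154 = -0.18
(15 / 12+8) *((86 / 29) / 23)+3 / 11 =21503 / 14674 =1.47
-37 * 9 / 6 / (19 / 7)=-20.45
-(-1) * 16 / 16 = 1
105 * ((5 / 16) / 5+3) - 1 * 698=-6023 / 16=-376.44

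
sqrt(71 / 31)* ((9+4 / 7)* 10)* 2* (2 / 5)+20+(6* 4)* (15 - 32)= -388+536* sqrt(2201) / 217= -272.12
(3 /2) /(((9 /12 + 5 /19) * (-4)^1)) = -57 /154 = -0.37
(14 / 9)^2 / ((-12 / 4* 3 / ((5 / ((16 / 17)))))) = -4165 / 2916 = -1.43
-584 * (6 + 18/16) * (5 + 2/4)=-45771/2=-22885.50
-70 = -70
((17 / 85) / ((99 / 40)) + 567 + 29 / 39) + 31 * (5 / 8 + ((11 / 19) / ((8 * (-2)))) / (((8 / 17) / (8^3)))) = -633.22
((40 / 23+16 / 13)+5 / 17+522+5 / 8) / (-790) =-21384751 / 32124560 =-0.67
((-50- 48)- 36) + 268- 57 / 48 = 2125 / 16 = 132.81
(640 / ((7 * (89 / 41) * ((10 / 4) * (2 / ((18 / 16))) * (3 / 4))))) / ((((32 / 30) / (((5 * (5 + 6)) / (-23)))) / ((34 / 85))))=-162360 / 14329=-11.33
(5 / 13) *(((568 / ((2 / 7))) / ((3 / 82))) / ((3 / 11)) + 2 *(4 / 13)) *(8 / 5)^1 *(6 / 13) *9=509306.00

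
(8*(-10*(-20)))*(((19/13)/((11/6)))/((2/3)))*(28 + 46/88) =85842000/1573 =54572.16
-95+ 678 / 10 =-136 / 5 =-27.20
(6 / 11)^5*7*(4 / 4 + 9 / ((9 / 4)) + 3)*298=129765888 / 161051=805.74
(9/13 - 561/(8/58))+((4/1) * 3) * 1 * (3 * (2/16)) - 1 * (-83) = -206911/52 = -3979.06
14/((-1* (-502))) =7/251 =0.03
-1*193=-193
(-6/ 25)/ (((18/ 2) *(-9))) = 2/ 675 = 0.00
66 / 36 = 11 / 6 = 1.83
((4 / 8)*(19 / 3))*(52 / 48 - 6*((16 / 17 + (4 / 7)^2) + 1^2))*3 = -118.97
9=9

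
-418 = -418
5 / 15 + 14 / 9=17 / 9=1.89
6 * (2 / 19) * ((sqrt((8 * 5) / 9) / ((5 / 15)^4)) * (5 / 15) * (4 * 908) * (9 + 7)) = 12552192 * sqrt(10) / 19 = 2089132.44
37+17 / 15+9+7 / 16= 11417 / 240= 47.57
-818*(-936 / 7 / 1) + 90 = 766278 / 7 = 109468.29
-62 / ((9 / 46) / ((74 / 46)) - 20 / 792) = -227106 / 353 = -643.36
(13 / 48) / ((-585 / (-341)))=341 / 2160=0.16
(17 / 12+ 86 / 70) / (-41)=-1111 / 17220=-0.06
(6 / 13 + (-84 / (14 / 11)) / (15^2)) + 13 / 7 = 13823 / 6825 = 2.03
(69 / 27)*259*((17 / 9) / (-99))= -101269 / 8019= -12.63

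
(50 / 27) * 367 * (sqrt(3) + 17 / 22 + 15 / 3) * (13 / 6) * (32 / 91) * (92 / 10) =2701120 * sqrt(3) / 567 + 171521120 / 6237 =35751.86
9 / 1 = 9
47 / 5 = 9.40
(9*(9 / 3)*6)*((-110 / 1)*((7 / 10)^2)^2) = -2139291 / 500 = -4278.58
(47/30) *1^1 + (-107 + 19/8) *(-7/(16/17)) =1497053/1920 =779.72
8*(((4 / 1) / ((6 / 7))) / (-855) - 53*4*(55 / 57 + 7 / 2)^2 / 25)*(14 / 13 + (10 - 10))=-4613863408 / 3167775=-1456.50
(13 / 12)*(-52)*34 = -5746 / 3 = -1915.33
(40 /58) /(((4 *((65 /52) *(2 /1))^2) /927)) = 3708 /145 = 25.57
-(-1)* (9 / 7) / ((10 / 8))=1.03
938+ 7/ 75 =70357/ 75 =938.09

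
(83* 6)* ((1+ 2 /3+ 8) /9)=534.89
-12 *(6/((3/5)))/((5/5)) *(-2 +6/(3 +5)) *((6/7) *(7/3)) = 300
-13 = -13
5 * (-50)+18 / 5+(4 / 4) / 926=-1140827 / 4630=-246.40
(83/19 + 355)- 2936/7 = -7988/133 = -60.06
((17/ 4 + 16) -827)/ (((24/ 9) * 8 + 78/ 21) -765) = 67767/ 62156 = 1.09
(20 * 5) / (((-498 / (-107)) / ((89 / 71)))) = 476150 / 17679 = 26.93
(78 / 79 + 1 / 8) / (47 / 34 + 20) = 11951 / 229732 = 0.05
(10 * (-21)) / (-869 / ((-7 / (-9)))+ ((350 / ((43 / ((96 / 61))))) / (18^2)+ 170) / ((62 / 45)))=179295165 / 848552722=0.21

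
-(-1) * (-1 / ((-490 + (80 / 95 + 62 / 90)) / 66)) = 56430 / 417641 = 0.14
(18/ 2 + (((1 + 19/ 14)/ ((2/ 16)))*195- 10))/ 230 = 25733/ 1610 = 15.98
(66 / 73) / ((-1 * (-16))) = 33 / 584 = 0.06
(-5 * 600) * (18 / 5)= -10800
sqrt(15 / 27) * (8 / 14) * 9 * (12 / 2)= 23.00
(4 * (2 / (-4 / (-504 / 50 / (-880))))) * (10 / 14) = -9 / 550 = -0.02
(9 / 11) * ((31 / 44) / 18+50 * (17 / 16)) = 21053 / 484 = 43.50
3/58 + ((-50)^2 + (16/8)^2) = 145235/58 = 2504.05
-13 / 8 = -1.62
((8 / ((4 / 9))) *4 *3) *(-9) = -1944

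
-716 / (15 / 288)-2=-68746 / 5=-13749.20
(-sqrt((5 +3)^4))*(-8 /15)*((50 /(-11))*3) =-5120 /11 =-465.45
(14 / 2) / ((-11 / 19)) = -133 / 11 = -12.09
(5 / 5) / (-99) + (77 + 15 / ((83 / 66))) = 730636 / 8217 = 88.92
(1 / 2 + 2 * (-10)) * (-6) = 117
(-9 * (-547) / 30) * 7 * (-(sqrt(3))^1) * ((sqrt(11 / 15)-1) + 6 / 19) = -11487 * sqrt(55) / 50 + 149331 * sqrt(3) / 190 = -342.49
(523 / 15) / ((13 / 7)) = 3661 / 195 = 18.77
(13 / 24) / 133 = 13 / 3192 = 0.00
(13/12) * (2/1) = 13/6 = 2.17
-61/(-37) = 61/37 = 1.65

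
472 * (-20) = -9440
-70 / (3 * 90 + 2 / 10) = -50 / 193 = -0.26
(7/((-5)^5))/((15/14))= -98/46875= -0.00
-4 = -4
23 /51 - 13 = -640 /51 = -12.55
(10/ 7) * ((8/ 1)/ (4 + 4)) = 10/ 7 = 1.43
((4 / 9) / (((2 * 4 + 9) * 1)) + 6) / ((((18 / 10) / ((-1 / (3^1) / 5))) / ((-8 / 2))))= 3688 / 4131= 0.89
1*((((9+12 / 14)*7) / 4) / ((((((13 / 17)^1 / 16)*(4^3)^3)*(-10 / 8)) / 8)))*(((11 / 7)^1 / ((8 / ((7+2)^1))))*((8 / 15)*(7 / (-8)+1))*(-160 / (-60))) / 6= -4301 / 9318400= -0.00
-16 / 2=-8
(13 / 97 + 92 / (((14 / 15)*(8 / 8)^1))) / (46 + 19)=67021 / 44135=1.52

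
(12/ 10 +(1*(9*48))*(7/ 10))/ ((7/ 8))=12144/ 35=346.97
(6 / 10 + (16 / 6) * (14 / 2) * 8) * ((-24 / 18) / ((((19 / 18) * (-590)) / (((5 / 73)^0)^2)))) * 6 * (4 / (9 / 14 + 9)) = 1007552 / 1261125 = 0.80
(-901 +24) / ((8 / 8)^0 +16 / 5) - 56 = -5561 / 21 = -264.81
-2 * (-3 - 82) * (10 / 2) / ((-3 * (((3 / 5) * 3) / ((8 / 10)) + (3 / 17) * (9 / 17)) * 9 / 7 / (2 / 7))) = -1965200 / 73143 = -26.87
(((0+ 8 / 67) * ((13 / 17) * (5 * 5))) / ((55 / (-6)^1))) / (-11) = 3120 / 137819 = 0.02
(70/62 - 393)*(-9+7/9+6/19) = 16424096/5301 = 3098.30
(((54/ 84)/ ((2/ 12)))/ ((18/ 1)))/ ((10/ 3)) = 9/ 140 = 0.06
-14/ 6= -2.33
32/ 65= 0.49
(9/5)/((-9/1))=-1/5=-0.20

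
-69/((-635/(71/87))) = 1633/18415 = 0.09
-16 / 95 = -0.17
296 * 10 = 2960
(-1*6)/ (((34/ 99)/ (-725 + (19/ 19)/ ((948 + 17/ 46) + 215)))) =1047554883/ 82705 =12666.16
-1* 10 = -10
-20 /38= -10 /19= -0.53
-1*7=-7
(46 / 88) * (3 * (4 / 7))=69 / 77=0.90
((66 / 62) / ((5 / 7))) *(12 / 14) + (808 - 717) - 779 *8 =-951657 / 155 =-6139.72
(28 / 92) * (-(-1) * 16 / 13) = 0.37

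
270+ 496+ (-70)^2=5666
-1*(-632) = 632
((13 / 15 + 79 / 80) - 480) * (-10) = 114755 / 24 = 4781.46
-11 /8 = -1.38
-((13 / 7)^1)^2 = -169 / 49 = -3.45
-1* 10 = -10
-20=-20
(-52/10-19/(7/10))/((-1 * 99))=1132/3465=0.33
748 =748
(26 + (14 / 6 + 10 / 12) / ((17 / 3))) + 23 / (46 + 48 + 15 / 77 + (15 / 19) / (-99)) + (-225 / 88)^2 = 907214610741 / 27210720064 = 33.34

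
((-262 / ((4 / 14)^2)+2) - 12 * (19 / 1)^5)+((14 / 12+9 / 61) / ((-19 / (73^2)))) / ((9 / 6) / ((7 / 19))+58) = -179576986518269 / 6043026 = -29716401.44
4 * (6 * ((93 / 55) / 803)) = 2232 / 44165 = 0.05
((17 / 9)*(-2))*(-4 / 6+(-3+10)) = -646 / 27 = -23.93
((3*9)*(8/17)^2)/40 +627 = 906231/1445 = 627.15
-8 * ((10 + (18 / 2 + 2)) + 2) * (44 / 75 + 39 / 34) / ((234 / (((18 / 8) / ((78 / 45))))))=-101683 / 57460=-1.77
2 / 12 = 1 / 6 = 0.17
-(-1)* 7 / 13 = 0.54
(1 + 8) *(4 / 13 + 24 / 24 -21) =-2304 / 13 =-177.23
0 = 0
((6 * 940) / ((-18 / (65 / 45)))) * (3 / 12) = -3055 / 27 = -113.15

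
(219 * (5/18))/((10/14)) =85.17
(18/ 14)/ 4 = 9/ 28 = 0.32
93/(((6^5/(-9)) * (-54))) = 0.00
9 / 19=0.47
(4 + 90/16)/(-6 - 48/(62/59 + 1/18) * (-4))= 12925/224976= 0.06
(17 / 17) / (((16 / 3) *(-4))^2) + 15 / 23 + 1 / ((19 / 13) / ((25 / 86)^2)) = 2357080757 / 3309621248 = 0.71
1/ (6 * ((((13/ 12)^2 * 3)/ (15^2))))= 1800/ 169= 10.65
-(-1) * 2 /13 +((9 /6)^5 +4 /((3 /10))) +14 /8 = 28493 /1248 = 22.83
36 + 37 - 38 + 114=149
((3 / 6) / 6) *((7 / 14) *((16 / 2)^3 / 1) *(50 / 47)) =3200 / 141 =22.70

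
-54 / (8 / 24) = -162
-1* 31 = -31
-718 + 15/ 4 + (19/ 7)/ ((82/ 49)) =-116871/ 164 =-712.63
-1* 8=-8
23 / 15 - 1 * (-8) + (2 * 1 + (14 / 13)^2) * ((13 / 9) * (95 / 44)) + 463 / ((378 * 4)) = 19.69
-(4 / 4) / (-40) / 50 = 1 / 2000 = 0.00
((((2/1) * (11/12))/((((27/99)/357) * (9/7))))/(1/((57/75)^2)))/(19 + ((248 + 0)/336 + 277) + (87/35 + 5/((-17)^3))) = 1251360314743/347306772375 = 3.60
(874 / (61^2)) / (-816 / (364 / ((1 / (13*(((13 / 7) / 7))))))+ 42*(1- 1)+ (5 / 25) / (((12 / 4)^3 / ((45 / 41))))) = -236181894 / 645396287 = -0.37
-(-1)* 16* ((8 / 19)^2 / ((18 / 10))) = 5120 / 3249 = 1.58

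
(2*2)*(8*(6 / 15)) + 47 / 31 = 2219 / 155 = 14.32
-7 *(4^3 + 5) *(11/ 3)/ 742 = -253/ 106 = -2.39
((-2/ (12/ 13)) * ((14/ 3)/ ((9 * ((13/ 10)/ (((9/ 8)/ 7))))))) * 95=-475/ 36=-13.19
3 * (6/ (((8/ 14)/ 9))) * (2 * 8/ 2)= 2268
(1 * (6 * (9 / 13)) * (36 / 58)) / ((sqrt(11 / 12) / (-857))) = -1666008 * sqrt(33) / 4147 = -2307.81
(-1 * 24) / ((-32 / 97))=291 / 4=72.75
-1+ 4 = 3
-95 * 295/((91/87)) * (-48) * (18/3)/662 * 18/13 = 6319749600/391573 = 16139.39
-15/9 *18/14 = -15/7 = -2.14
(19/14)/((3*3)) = 19/126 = 0.15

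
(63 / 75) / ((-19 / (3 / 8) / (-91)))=5733 / 3800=1.51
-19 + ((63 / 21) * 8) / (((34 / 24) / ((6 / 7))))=-533 / 119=-4.48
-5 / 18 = -0.28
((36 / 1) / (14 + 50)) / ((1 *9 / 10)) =5 / 8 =0.62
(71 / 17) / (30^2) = 71 / 15300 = 0.00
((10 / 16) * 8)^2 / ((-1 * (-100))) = 1 / 4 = 0.25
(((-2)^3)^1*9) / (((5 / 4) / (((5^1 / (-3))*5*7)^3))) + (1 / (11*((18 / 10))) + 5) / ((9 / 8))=10187104000 / 891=11433337.82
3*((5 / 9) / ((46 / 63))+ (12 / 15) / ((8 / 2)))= 663 / 230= 2.88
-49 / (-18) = 49 / 18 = 2.72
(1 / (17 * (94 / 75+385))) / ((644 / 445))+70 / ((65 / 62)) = 275288901091 / 4122983956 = 66.77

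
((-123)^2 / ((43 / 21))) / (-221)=-317709 / 9503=-33.43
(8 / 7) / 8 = 1 / 7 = 0.14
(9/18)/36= 1/72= 0.01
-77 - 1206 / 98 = -4376 / 49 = -89.31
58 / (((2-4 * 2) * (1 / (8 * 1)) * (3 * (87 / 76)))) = -608 / 27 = -22.52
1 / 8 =0.12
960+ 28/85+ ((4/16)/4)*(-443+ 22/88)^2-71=285949293/21760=13141.05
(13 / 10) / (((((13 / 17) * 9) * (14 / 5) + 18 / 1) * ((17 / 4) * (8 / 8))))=13 / 1584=0.01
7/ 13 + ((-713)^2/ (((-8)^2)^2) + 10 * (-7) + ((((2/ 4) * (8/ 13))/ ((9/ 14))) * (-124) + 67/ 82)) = -76263091/ 19648512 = -3.88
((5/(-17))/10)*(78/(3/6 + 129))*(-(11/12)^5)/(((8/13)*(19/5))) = 0.00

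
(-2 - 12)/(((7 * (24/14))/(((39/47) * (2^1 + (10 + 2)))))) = -637/47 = -13.55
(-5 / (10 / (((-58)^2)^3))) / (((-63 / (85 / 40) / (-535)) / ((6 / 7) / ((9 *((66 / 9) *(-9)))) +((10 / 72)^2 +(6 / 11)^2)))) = -1872821679168392585 / 17288964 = -108324690777.79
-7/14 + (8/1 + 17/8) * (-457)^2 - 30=16916525/8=2114565.62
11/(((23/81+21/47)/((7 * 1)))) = 293139/2782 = 105.37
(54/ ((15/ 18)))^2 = 104976/ 25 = 4199.04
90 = 90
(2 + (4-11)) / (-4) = 5 / 4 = 1.25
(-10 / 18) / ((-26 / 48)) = 40 / 39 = 1.03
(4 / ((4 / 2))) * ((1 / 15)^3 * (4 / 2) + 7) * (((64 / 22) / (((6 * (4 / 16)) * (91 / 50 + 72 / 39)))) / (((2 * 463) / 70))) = 550414592 / 983066139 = 0.56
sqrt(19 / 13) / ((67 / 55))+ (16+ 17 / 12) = 55 * sqrt(247) / 871+ 209 / 12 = 18.41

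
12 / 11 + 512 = 5644 / 11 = 513.09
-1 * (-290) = 290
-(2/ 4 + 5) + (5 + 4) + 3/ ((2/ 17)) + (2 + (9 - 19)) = 21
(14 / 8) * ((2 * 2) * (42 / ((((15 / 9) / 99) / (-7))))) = -611226 / 5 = -122245.20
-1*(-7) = 7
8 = 8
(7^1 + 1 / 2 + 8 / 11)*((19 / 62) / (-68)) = -3439 / 92752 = -0.04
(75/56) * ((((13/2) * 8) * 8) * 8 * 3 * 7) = 93600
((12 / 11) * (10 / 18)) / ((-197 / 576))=-3840 / 2167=-1.77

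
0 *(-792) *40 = 0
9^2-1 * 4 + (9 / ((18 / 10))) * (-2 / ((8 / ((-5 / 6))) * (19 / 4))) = 8803 / 114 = 77.22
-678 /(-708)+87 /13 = 11735 /1534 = 7.65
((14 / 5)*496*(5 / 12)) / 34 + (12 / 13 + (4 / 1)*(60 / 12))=25156 / 663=37.94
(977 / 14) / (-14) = -977 / 196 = -4.98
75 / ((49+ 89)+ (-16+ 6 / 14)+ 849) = 21 / 272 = 0.08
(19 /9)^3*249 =569297 /243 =2342.79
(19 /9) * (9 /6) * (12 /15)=38 /15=2.53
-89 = -89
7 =7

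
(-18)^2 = 324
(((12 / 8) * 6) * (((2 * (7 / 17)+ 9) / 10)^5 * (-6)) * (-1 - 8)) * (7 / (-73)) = -220946267517507 / 5182478050000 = -42.63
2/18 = 1/9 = 0.11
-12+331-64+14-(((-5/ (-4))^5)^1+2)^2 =255307015/ 1048576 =243.48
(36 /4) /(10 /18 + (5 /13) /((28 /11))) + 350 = 839734 /2315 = 362.74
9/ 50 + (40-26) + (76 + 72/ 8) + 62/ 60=7516/ 75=100.21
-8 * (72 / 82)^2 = -10368 / 1681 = -6.17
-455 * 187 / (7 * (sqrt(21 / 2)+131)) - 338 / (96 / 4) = -44012189 / 411612+12155 * sqrt(42) / 34301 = -104.63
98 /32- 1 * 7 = -63 /16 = -3.94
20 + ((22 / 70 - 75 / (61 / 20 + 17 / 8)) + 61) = 161374 / 2415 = 66.82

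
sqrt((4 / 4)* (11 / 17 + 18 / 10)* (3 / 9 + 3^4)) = 8* sqrt(202215) / 255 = 14.11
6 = 6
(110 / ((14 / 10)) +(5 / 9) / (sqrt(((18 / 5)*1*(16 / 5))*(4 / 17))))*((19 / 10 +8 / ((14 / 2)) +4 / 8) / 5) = 31*sqrt(34) / 756 +2728 / 49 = 55.91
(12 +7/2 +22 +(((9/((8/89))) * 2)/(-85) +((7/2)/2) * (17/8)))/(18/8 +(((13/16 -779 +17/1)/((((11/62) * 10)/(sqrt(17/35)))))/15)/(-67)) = 40694132536076250/2314827697451111 -441200320040865 * sqrt(595)/4629655394902222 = 15.26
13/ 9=1.44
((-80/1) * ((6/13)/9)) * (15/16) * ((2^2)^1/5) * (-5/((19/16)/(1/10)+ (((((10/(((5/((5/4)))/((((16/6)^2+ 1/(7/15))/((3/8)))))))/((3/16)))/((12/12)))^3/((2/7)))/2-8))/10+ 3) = -119873590720339080/12986305696090879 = -9.23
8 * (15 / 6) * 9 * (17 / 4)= 765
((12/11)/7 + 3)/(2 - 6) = -243/308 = -0.79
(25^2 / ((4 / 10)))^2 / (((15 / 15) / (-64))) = -156250000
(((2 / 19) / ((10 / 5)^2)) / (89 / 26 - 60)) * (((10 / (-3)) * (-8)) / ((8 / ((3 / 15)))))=-26 / 83847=-0.00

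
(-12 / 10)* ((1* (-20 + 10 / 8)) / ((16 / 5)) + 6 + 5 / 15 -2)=293 / 160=1.83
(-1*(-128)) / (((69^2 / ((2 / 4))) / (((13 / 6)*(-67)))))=-27872 / 14283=-1.95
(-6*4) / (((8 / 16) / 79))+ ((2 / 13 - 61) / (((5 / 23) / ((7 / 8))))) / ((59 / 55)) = -24668573 / 6136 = -4020.30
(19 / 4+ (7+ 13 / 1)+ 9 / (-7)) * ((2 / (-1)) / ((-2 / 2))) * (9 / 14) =5913 / 196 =30.17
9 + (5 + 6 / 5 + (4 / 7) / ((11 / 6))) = 5972 / 385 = 15.51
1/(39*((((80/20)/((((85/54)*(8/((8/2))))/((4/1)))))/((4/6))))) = 85/25272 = 0.00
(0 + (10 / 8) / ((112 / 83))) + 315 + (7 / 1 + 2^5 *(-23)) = -185057 / 448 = -413.07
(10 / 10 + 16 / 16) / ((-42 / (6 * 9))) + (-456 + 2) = -3196 / 7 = -456.57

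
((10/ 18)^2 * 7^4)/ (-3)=-60025/ 243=-247.02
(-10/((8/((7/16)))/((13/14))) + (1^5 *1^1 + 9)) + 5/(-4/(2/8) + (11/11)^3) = 3517/384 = 9.16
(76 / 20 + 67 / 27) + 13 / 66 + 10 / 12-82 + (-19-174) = -397517 / 1485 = -267.69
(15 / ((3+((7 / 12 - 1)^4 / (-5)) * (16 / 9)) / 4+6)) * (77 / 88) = 612360 / 314803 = 1.95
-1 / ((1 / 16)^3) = -4096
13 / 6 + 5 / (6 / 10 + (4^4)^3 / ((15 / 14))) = 2.17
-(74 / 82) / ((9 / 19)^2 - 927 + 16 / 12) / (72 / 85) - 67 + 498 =425061065761 / 986217936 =431.00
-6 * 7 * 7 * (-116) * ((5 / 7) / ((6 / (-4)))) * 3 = -48720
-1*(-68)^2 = -4624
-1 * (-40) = 40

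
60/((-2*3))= -10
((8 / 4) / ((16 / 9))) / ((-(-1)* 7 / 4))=9 / 14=0.64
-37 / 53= -0.70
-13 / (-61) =13 / 61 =0.21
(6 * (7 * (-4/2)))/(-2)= 42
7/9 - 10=-83/9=-9.22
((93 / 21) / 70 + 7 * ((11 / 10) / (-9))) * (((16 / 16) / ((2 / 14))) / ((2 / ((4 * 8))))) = -27952 / 315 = -88.74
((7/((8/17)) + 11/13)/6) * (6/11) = 1635/1144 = 1.43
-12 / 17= -0.71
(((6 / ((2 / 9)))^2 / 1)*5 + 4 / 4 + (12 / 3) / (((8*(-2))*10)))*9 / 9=3645.98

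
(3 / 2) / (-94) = -3 / 188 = -0.02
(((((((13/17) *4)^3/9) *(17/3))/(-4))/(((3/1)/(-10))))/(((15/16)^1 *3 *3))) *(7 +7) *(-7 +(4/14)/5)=-2249728/13005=-172.99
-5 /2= -2.50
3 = 3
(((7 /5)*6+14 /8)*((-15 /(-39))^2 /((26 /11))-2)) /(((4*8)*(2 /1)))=-1728139 /5624320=-0.31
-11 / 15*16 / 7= -176 / 105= -1.68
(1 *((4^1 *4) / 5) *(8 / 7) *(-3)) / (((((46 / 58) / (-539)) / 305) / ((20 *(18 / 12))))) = 1569173760 / 23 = 68224946.09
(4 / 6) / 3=2 / 9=0.22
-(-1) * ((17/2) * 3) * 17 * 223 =193341/2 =96670.50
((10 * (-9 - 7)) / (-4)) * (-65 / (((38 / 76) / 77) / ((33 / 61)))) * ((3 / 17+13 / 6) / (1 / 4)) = -2105303200 / 1037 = -2030186.31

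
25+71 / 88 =2271 / 88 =25.81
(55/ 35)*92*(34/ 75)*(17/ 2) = 292468/ 525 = 557.08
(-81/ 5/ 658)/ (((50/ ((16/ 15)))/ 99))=-10692/ 205625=-0.05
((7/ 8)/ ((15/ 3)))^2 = 49/ 1600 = 0.03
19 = 19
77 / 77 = 1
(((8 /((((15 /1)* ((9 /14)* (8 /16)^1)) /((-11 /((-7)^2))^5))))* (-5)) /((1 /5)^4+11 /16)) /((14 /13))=334986080000 /52556497403193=0.01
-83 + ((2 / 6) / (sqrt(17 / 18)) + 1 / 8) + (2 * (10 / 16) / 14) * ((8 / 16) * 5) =-9257 / 112 + sqrt(34) / 17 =-82.31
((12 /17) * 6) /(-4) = -18 /17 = -1.06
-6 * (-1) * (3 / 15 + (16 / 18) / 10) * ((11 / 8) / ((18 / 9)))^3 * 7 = 121121 / 30720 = 3.94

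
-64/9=-7.11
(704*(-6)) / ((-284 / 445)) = 6618.59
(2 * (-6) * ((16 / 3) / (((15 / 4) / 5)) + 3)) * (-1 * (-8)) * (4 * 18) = -69888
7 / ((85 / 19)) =133 / 85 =1.56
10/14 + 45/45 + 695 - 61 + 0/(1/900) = 4450/7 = 635.71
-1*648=-648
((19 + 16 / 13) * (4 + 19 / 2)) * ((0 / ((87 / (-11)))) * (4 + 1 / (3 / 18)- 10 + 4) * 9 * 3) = 0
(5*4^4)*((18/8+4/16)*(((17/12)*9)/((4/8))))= 81600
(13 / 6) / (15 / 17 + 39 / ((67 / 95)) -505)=-14807 / 3067230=-0.00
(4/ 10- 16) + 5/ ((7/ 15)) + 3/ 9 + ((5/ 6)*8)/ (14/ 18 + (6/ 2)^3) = -2264/ 525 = -4.31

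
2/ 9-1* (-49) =49.22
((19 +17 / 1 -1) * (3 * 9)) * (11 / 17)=10395 / 17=611.47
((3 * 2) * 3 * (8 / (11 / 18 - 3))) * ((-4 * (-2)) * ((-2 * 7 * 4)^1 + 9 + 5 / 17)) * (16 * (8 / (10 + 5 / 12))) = 25289293824 / 91375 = 276763.82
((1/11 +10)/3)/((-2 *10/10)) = -37/22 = -1.68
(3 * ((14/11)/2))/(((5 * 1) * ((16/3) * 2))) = 63/1760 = 0.04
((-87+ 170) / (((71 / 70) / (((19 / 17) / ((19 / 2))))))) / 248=2905 / 74834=0.04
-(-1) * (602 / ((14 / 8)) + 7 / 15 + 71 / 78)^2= 2015920201 / 16900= 119285.22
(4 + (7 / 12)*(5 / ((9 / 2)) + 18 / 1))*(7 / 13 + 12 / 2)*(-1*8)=-278120 / 351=-792.36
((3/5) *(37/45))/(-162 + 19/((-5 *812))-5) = -30044/10170585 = -0.00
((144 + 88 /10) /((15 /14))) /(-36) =-3.96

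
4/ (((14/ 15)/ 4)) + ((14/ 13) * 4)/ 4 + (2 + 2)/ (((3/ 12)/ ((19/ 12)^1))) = 11890/ 273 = 43.55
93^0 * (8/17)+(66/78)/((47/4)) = 5636/10387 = 0.54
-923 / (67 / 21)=-19383 / 67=-289.30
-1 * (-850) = 850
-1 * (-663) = 663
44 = 44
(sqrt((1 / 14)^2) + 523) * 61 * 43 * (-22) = -211290519 / 7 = -30184359.86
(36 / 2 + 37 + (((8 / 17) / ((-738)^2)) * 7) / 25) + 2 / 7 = 22395080573 / 405078975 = 55.29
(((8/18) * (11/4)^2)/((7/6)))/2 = 121/84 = 1.44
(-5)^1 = -5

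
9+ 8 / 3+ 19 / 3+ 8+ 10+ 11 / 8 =299 / 8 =37.38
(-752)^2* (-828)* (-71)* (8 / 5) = 265958793216 / 5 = 53191758643.20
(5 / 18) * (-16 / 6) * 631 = -12620 / 27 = -467.41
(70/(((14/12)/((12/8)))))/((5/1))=18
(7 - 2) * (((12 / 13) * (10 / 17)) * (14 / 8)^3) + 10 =43405 / 1768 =24.55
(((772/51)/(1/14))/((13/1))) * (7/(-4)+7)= 18914/221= 85.58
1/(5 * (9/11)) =11/45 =0.24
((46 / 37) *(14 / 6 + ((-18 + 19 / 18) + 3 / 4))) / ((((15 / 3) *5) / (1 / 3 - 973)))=16744943 / 24975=670.47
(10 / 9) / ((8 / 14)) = 35 / 18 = 1.94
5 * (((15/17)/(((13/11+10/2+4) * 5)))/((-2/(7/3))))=-55/544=-0.10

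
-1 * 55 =-55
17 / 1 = 17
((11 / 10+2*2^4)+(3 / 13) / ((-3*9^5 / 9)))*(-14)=-197623811 / 426465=-463.40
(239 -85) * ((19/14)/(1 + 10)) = 19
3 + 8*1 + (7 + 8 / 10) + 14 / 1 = 164 / 5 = 32.80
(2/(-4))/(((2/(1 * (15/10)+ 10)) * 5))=-23/40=-0.58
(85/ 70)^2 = 1.47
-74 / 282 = -0.26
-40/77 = -0.52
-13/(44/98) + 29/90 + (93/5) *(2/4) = -19139/990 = -19.33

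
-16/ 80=-1/ 5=-0.20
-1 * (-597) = 597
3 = 3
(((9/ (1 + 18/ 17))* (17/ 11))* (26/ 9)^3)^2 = 26530.43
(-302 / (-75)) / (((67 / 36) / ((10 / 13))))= 7248 / 4355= 1.66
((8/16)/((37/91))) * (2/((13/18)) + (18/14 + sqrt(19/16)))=91 * sqrt(19)/296 + 369/74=6.33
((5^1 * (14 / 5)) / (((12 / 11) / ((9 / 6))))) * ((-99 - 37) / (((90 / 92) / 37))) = -4455836 / 45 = -99018.58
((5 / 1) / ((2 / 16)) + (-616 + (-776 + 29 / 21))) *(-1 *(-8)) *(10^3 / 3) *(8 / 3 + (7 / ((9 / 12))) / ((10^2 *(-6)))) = -5413929440 / 567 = -9548376.44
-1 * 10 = -10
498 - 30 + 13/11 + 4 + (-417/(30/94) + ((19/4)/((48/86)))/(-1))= -4445383/5280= -841.93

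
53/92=0.58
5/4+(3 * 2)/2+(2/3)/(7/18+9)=2921/676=4.32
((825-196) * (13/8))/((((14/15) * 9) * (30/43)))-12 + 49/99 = 1204195/7392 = 162.91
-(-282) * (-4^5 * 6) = -1732608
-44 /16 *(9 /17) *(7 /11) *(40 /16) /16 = -315 /2176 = -0.14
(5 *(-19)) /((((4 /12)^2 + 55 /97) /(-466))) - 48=19309647 /296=65235.29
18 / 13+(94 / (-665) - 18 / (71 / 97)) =-14331062 / 613795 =-23.35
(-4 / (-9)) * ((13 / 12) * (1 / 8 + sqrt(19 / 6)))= 13 / 216 + 13 * sqrt(114) / 162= 0.92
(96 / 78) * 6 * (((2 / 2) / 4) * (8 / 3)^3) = 4096 / 117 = 35.01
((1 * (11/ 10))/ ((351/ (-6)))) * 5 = -11/ 117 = -0.09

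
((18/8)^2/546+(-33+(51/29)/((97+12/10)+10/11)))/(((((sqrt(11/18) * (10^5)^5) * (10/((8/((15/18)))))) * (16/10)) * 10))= -45534969873 * sqrt(22)/843931088000000000000000000000000000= -0.00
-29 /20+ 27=511 /20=25.55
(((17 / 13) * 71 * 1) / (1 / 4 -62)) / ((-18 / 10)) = 24140 / 28899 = 0.84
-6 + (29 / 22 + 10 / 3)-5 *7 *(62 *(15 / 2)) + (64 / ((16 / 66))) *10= -899999 / 66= -13636.35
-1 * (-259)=259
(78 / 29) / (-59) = -78 / 1711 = -0.05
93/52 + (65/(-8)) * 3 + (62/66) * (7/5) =-365017/17160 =-21.27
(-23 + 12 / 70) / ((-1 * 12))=799 / 420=1.90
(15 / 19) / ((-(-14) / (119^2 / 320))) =6069 / 2432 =2.50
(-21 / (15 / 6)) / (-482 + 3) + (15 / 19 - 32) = -1419437 / 45505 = -31.19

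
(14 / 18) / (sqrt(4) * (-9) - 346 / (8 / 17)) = -28 / 27117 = -0.00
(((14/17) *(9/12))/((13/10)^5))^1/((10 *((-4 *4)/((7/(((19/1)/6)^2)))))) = -1653750/2278625141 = -0.00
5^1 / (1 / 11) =55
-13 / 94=-0.14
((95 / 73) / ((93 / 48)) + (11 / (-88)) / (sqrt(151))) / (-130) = -152 / 29419 + sqrt(151) / 157040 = -0.01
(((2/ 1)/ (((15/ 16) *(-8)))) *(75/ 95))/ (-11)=0.02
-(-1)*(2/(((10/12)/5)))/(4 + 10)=6/7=0.86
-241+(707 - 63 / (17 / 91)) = 2189 / 17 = 128.76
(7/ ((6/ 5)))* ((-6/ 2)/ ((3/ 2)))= -35/ 3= -11.67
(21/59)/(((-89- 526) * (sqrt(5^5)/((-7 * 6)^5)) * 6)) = 152473104 * sqrt(5)/1511875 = 225.51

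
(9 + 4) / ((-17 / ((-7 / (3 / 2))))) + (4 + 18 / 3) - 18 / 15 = 3154 / 255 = 12.37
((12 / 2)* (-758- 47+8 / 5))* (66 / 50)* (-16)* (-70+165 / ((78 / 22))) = -59713632 / 25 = -2388545.28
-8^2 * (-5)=320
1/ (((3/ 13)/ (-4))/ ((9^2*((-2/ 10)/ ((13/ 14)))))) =1512/ 5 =302.40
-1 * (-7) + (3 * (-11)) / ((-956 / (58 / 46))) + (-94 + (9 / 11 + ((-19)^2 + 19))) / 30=12048023 / 725604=16.60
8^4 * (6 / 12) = 2048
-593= -593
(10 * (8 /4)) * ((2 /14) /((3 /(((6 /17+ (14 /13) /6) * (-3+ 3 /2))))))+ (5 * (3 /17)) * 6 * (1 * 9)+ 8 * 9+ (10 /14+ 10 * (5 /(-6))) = 30376 /273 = 111.27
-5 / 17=-0.29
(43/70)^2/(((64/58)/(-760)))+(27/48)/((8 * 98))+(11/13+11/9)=-270286889/1048320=-257.83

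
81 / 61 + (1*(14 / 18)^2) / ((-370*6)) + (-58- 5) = -676485829 / 10969020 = -61.67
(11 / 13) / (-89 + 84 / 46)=-253 / 26065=-0.01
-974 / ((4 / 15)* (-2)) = 7305 / 4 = 1826.25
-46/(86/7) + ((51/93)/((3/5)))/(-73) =-1096684/291927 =-3.76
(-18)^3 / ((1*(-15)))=388.80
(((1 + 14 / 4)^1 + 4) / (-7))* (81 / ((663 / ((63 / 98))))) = -243 / 2548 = -0.10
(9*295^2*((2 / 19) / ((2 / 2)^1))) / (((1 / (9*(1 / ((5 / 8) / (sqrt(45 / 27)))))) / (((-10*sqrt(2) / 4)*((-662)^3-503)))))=5453464675919400*sqrt(30) / 19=1572097694504555.60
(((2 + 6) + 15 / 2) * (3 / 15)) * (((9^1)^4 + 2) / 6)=203453 / 60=3390.88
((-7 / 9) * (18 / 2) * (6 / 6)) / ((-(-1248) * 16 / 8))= -7 / 2496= -0.00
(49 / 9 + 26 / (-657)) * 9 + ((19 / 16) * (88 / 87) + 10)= 760151 / 12702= 59.84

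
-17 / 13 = -1.31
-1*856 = -856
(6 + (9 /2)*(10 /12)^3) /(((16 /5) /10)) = 10325 /384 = 26.89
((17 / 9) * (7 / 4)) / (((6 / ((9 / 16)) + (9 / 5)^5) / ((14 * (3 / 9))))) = 2603125 / 4988646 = 0.52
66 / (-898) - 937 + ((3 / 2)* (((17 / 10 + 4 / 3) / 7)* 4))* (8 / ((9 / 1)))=-18886874 / 20205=-934.76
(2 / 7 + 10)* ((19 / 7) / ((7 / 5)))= 6840 / 343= 19.94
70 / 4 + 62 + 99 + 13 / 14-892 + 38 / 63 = -44854 / 63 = -711.97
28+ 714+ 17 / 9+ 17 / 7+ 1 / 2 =94099 / 126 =746.82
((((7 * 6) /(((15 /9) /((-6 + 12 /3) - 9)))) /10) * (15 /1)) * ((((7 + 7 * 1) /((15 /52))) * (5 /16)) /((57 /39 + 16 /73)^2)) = -5163145533 /2312750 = -2232.47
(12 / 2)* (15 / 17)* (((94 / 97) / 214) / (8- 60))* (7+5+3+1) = -16920 / 2293759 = -0.01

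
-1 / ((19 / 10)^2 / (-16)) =1600 / 361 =4.43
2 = 2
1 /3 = 0.33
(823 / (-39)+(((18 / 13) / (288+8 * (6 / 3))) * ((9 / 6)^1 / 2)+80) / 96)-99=-30166519 / 252928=-119.27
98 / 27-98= -94.37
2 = 2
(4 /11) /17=4 /187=0.02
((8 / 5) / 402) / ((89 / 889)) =3556 / 89445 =0.04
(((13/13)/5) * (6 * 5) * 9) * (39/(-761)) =-2.77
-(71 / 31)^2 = -5041 / 961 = -5.25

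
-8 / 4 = -2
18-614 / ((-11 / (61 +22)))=51160 / 11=4650.91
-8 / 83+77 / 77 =75 / 83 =0.90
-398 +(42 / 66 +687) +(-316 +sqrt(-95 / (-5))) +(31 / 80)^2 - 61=-6139829 / 70400 +sqrt(19)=-82.85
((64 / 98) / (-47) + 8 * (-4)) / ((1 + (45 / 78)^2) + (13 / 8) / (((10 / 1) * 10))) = -3322675200 / 140020097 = -23.73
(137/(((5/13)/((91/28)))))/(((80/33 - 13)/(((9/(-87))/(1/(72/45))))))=4584294/253025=18.12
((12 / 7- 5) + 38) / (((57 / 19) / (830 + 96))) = 75006 / 7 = 10715.14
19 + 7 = 26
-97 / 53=-1.83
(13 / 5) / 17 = 13 / 85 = 0.15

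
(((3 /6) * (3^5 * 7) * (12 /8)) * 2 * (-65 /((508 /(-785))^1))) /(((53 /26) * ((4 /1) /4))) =3384947475 /26924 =125722.31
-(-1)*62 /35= 62 /35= 1.77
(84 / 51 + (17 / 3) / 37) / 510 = 3397 / 962370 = 0.00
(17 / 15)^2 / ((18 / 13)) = 3757 / 4050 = 0.93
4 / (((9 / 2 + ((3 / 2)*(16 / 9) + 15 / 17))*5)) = 408 / 4105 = 0.10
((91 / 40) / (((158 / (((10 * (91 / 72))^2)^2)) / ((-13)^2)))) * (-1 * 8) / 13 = -38211.43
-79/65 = -1.22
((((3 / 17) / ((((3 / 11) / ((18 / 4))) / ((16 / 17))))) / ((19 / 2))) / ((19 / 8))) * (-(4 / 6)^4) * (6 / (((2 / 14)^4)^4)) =-1497342919743942656 / 312987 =-4784041892295.66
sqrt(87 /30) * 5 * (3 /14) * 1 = 3 * sqrt(290) /28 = 1.82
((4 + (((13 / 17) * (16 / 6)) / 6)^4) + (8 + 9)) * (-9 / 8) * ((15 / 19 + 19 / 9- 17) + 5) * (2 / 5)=235752805427 / 2739906405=86.04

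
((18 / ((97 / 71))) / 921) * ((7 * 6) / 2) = 8946 / 29779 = 0.30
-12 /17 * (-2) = 1.41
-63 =-63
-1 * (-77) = 77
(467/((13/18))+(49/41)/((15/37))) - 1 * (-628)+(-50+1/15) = 3271634/2665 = 1227.63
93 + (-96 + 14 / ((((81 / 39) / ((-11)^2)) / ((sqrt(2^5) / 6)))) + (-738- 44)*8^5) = -25624579 + 44044*sqrt(2) / 81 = -25623810.02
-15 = -15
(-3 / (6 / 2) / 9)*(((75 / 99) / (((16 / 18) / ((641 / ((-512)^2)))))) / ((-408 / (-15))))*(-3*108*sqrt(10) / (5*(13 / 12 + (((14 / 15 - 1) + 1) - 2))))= 6490125*sqrt(10) / 196083712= 0.10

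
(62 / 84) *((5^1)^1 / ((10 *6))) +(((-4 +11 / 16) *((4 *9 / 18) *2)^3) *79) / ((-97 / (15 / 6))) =21105487 / 48888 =431.71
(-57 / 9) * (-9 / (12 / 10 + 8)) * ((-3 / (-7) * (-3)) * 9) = -23085 / 322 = -71.69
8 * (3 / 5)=24 / 5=4.80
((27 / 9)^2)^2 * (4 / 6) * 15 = 810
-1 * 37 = -37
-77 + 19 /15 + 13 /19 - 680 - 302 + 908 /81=-8047733 /7695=-1045.84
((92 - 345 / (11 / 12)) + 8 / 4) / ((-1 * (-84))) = -3.36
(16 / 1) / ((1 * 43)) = 16 / 43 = 0.37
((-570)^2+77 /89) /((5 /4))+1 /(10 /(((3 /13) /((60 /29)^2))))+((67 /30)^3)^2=219335552438446283 /843453000000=260044.78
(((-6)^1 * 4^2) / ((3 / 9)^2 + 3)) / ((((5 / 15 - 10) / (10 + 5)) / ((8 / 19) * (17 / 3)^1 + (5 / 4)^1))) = 671490 / 3857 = 174.10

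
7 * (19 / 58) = 2.29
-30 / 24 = -5 / 4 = -1.25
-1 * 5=-5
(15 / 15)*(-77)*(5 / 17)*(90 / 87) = -11550 / 493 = -23.43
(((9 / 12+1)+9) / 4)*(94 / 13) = 2021 / 104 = 19.43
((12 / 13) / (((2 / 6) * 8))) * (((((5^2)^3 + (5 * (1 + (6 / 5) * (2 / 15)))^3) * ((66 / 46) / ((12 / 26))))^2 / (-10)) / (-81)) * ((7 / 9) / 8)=10764798499994539 / 107122500000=100490.55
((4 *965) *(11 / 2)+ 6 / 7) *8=1188928 / 7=169846.86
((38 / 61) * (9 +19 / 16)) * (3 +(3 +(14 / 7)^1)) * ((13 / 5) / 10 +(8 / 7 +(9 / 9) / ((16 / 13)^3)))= 4304963171 / 43724800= 98.46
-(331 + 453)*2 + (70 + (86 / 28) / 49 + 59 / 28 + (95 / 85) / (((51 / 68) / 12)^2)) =-28215335 / 23324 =-1209.71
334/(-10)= -167/5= -33.40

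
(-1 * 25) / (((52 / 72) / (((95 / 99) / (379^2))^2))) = -451250 / 292097656024317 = -0.00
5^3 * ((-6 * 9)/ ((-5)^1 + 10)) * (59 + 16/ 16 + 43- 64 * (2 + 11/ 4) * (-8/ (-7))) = 2309850/ 7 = 329978.57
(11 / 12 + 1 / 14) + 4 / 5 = 751 / 420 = 1.79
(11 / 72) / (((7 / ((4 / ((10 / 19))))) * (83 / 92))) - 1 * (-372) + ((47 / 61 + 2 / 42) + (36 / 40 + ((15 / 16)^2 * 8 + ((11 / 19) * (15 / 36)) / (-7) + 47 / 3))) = 76907182963 / 193933152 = 396.57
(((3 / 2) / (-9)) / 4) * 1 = -0.04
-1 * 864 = -864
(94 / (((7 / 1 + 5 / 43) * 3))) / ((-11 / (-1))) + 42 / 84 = 9091 / 10098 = 0.90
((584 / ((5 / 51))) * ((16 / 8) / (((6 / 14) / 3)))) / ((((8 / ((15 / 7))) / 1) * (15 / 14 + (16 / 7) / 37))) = 11571084 / 587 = 19712.24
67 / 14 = 4.79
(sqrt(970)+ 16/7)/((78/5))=40/273+ 5 * sqrt(970)/78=2.14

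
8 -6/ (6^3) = 287/ 36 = 7.97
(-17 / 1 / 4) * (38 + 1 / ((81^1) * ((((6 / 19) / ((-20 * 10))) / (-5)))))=-159239 / 486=-327.65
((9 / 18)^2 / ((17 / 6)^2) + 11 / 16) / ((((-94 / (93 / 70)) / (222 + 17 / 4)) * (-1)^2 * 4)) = -55936059 / 97362944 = -0.57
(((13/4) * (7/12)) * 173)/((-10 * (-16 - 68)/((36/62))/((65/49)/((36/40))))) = 146185/437472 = 0.33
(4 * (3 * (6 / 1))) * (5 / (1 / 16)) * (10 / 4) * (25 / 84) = 30000 / 7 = 4285.71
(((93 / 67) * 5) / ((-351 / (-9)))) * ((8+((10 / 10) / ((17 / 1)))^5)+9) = 3741323350 / 1236695447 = 3.03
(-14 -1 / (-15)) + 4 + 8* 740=5910.07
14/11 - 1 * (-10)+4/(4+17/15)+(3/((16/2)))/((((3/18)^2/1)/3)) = 8093/154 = 52.55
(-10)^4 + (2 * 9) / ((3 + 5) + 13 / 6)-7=609681 / 61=9994.77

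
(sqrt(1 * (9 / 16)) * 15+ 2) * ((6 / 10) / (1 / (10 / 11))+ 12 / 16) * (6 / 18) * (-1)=-1007 / 176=-5.72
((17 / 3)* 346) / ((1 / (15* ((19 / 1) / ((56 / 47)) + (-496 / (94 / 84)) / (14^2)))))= 529659395 / 1316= 402476.74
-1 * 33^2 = -1089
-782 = -782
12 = 12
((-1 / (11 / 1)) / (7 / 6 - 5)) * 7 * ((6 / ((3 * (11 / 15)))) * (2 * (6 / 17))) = 15120 / 47311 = 0.32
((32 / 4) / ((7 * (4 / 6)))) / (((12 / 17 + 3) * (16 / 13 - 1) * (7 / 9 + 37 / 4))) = 3536 / 17689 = 0.20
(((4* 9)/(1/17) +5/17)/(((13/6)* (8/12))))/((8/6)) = 281043/884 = 317.92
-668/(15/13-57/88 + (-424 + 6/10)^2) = -19104800/5127066691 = -0.00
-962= -962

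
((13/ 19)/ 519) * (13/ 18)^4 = 0.00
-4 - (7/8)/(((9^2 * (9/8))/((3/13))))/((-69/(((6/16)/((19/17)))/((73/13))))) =-4.00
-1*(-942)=942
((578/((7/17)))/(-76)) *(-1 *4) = 9826/133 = 73.88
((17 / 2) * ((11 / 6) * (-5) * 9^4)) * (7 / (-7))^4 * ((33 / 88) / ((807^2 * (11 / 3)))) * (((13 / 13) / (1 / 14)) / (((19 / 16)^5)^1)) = -85279703040 / 179172999739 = -0.48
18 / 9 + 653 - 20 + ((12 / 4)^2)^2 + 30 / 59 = 42274 / 59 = 716.51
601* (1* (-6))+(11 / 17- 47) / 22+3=-674155 / 187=-3605.11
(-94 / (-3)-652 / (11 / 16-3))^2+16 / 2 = 98151.91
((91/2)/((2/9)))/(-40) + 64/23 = -8597/3680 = -2.34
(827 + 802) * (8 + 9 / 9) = 14661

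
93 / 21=31 / 7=4.43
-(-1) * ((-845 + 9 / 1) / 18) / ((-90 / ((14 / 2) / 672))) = 209 / 38880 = 0.01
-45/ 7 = -6.43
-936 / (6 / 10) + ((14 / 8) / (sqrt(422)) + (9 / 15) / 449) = -3502197 / 2245 + 7 * sqrt(422) / 1688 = -1559.91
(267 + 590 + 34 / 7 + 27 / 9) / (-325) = -6054 / 2275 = -2.66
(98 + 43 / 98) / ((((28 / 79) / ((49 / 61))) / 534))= 203484171 / 1708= 119135.93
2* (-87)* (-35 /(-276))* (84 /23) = -42630 /529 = -80.59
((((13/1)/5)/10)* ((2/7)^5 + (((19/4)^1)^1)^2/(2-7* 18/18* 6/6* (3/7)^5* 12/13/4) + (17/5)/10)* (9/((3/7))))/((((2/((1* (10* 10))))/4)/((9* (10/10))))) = 1711581547110669/14813449700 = 115542.40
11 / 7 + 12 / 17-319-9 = -38761 / 119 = -325.72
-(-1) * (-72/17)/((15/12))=-288/85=-3.39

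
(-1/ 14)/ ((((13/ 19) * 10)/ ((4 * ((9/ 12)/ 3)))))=-19/ 1820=-0.01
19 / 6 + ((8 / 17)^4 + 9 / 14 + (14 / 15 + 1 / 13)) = 185025233 / 38002055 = 4.87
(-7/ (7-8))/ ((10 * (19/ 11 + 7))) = 77/ 960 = 0.08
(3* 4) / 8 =3 / 2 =1.50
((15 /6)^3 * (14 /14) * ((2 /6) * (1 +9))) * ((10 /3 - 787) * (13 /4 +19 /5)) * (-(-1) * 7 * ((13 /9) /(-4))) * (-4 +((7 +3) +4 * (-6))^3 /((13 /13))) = -1998825506.08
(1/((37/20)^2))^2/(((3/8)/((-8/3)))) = -10240000/16867449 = -0.61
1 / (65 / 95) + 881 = 11472 / 13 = 882.46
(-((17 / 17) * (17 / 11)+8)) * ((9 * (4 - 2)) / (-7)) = 270 / 11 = 24.55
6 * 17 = 102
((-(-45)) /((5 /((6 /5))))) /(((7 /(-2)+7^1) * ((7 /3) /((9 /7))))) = 2916 /1715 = 1.70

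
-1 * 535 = -535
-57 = -57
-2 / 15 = -0.13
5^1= 5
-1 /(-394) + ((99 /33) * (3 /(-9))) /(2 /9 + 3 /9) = -3541 /1970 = -1.80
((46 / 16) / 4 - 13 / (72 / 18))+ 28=815 / 32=25.47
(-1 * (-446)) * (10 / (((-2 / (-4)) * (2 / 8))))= 35680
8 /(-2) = -4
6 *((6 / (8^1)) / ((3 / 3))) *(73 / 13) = 657 / 26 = 25.27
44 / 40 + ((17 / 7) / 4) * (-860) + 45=-33323 / 70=-476.04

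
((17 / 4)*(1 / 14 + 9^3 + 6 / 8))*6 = 1042185 / 56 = 18610.45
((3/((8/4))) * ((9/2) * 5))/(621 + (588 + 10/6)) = 405/14528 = 0.03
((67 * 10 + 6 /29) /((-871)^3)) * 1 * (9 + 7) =-310976 /19162513019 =-0.00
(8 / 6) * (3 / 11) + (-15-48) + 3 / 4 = -2723 / 44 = -61.89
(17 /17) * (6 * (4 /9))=8 /3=2.67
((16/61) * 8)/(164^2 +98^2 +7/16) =2048/35624427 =0.00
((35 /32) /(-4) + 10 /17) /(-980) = -137 /426496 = -0.00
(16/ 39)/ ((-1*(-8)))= 2/ 39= 0.05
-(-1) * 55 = 55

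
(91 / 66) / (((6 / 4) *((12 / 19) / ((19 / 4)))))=32851 / 4752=6.91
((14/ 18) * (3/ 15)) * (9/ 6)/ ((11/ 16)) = 56/ 165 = 0.34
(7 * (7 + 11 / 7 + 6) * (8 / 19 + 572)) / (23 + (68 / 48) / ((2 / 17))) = 26624448 / 15979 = 1666.21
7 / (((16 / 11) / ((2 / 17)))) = 77 / 136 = 0.57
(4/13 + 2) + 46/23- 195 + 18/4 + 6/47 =-227371/1222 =-186.06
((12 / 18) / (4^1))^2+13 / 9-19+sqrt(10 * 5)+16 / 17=-10151 / 612+5 * sqrt(2)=-9.52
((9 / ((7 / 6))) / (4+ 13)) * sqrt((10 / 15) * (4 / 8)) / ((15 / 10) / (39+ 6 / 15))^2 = 310472 * sqrt(3) / 2975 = 180.76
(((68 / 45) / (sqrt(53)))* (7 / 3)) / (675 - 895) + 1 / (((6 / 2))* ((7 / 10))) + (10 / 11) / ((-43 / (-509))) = 11.24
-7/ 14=-1/ 2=-0.50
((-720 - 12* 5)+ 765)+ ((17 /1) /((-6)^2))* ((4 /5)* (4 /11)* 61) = -3277 /495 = -6.62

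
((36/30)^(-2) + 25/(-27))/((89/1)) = -25/9612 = -0.00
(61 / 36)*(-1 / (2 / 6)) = -61 / 12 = -5.08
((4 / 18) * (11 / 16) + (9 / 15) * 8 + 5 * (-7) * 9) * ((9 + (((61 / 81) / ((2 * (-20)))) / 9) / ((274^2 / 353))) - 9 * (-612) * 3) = -5126010.72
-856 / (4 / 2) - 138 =-566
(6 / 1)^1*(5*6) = 180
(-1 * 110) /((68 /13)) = -21.03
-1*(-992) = 992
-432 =-432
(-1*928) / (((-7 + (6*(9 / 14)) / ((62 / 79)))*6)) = 201376 / 2715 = 74.17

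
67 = 67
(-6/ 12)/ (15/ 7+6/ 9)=-21/ 118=-0.18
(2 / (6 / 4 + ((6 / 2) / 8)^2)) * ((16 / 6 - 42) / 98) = -7552 / 15435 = -0.49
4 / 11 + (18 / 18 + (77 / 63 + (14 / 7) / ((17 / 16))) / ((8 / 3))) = 11345 / 4488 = 2.53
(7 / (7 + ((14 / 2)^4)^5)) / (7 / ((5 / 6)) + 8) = 5 / 934709405200597808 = 0.00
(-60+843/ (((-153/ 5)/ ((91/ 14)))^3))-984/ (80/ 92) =-57289943501/ 47754360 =-1199.68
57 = 57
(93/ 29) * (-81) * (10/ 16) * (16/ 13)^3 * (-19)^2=-109266.51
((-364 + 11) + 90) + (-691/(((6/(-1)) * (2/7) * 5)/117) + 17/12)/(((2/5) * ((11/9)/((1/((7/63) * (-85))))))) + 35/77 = -2305.64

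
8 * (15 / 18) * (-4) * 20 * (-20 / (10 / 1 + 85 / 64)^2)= 1048576 / 12615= 83.12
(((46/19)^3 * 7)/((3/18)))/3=1362704/6859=198.67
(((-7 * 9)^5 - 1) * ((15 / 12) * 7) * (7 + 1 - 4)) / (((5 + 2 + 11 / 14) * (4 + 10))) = -318672284.77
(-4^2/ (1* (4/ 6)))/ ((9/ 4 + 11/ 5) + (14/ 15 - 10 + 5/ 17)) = 24480/ 4409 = 5.55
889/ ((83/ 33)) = 29337/ 83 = 353.46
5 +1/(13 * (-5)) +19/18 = 7067/1170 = 6.04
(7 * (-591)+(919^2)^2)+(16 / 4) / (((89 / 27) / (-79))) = 63482211785444 / 89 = 713283278488.13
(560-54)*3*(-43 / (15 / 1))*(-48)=208876.80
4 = 4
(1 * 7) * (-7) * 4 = -196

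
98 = 98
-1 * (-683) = 683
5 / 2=2.50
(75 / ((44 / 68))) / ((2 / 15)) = 19125 / 22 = 869.32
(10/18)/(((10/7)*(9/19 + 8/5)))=665/3546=0.19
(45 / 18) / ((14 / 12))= 15 / 7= 2.14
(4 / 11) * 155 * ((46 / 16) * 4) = 7130 / 11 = 648.18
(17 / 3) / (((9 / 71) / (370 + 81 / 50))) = 22427267 / 1350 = 16612.79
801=801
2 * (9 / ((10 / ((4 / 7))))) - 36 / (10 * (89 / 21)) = 558 / 3115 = 0.18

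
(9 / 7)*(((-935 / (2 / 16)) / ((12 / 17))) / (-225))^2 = 40424164 / 14175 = 2851.79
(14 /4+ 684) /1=1375 /2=687.50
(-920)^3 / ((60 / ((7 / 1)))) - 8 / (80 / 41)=-90846937.43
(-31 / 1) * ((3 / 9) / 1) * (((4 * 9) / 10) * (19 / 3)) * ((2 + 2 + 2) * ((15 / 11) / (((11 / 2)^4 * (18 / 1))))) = -18848 / 161051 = -0.12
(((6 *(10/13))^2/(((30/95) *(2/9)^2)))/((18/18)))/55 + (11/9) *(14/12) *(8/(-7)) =1164794/50193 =23.21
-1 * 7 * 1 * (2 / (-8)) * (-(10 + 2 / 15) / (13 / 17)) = -4522 / 195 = -23.19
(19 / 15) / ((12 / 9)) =19 / 20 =0.95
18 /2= 9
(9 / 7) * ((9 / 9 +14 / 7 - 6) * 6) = -162 / 7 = -23.14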